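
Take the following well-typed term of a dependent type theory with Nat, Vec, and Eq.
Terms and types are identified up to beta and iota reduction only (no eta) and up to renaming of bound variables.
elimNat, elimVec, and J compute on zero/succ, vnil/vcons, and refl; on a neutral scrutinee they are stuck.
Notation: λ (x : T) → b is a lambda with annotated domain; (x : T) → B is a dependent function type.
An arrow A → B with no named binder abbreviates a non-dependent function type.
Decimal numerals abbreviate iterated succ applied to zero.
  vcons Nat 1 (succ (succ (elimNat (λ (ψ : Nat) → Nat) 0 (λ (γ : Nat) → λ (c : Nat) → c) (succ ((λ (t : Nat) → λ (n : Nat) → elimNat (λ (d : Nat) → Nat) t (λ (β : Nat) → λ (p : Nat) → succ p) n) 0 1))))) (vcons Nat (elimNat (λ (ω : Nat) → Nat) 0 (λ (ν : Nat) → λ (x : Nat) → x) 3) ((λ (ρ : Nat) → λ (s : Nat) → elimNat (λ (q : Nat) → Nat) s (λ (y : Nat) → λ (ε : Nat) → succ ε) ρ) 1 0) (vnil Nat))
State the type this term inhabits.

type:
  Vec Nat 2


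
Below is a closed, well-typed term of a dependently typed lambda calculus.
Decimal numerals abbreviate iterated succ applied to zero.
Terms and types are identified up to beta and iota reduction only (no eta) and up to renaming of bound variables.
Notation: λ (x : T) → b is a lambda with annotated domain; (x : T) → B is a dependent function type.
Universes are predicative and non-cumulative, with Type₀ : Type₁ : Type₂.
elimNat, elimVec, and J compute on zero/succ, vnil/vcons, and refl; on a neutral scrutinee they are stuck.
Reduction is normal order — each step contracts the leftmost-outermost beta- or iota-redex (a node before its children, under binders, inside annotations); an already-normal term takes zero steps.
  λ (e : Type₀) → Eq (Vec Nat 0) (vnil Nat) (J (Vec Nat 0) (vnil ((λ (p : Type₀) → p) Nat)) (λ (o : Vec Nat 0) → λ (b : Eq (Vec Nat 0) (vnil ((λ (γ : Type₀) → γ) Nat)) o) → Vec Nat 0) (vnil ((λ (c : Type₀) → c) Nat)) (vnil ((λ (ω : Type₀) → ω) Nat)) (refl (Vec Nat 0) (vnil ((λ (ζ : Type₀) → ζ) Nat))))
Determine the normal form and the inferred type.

resulting normal form:
  λ (e : Type₀) → Eq (Vec Nat 0) (vnil Nat) (vnil Nat)
inferred type:
  (e : Type₀) → Type₀


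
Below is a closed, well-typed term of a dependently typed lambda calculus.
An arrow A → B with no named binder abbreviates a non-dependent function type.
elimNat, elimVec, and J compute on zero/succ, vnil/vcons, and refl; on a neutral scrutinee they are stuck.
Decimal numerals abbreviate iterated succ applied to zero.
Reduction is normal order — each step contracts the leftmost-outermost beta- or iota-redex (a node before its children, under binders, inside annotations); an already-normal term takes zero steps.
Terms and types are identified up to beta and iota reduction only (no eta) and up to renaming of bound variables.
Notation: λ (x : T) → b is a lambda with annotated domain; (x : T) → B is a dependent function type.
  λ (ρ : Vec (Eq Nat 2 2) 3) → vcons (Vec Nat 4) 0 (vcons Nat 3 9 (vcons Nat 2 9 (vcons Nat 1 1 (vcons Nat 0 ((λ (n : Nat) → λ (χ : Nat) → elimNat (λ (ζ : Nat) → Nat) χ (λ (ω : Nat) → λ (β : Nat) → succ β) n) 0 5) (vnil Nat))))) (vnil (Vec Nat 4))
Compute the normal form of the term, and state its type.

reduced normal form:
  λ (ρ : Vec (Eq Nat 2 2) 3) → vcons (Vec Nat 4) 0 (vcons Nat 3 9 (vcons Nat 2 9 (vcons Nat 1 1 (vcons Nat 0 5 (vnil Nat))))) (vnil (Vec Nat 4))
inferred type:
  Vec (Eq Nat 2 2) 3 → Vec (Vec Nat 4) 1


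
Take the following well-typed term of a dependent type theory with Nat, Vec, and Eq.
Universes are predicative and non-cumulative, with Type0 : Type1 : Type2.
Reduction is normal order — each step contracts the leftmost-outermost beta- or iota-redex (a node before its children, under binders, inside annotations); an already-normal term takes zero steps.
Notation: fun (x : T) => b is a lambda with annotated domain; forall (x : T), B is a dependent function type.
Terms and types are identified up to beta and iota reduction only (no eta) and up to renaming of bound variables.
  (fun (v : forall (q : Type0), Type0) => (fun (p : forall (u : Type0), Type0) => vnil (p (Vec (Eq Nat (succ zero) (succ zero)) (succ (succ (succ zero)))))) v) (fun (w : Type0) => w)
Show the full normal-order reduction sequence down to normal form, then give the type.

reduction (normal order):
  (fun (v : forall (q : Type0), Type0) => (fun (p : forall (u : Type0), Type0) => vnil (p (Vec (Eq Nat (succ zero) (succ zero)) (succ (succ (succ zero)))))) v) (fun (w : Type0) => w)
  ~> (fun (v : forall (q : Type0), Type0) => vnil (v (Vec (Eq Nat (succ zero) (succ zero)) (succ (succ (succ zero)))))) (fun (p : Type0) => p)
  ~> vnil ((fun (v : Type0) => v) (Vec (Eq Nat (succ zero) (succ zero)) (succ (succ (succ zero)))))
  ~> vnil (Vec (Eq Nat (succ zero) (succ zero)) (succ (succ (succ zero))))
the term's type:
  Vec (Vec (Eq Nat (succ zero) (succ zero)) (succ (succ (succ zero)))) zero


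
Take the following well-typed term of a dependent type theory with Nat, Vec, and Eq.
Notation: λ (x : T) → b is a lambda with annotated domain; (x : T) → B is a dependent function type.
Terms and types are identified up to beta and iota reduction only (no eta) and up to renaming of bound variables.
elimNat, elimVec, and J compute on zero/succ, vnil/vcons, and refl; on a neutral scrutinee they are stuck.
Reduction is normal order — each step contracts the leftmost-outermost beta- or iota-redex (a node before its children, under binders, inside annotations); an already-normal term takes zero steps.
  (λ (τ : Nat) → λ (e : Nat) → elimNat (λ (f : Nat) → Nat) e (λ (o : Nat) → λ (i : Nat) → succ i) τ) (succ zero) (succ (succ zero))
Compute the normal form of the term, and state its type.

reduced normal form:
  succ (succ (succ zero))
the term's type:
  Nat
observation: normalization takes exactly 6 steps under the normal-order strategy.


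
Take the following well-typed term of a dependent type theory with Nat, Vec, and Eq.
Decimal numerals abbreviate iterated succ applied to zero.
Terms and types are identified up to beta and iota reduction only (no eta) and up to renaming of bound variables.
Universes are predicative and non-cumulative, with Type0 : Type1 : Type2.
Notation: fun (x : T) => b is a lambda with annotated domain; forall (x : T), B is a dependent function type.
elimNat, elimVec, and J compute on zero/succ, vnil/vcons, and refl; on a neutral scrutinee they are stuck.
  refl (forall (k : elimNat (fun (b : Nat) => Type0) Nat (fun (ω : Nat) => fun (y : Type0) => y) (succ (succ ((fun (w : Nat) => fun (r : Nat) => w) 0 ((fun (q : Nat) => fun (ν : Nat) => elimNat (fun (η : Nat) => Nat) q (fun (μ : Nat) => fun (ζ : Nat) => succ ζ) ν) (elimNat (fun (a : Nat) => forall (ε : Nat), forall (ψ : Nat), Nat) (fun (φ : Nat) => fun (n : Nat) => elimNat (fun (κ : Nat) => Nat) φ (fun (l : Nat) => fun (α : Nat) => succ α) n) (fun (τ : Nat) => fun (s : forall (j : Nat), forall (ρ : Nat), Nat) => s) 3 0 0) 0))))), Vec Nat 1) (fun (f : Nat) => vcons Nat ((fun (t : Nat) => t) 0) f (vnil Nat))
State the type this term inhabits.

type:
  Eq (forall (k : Nat), Vec Nat 1) (fun (b : Nat) => vcons Nat 0 b (vnil Nat)) (fun (ω : Nat) => vcons Nat 0 ω (vnil Nat))


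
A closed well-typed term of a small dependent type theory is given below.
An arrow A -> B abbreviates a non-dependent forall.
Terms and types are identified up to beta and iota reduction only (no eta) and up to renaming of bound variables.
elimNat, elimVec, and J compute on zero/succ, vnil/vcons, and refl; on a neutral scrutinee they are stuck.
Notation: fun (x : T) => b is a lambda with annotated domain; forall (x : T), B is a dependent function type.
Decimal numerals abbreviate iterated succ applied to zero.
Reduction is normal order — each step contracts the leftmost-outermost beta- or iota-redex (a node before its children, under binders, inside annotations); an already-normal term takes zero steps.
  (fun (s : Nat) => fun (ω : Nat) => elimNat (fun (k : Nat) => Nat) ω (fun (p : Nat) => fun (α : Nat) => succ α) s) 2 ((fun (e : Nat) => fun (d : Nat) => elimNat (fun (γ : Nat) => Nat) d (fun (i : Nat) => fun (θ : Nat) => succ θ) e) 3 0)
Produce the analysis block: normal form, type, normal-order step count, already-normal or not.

resulting normal form:
  5
inferred type:
  Nat
steps to reach normal form (normal order): 21
term was already normal: no
first redex: a beta-redex


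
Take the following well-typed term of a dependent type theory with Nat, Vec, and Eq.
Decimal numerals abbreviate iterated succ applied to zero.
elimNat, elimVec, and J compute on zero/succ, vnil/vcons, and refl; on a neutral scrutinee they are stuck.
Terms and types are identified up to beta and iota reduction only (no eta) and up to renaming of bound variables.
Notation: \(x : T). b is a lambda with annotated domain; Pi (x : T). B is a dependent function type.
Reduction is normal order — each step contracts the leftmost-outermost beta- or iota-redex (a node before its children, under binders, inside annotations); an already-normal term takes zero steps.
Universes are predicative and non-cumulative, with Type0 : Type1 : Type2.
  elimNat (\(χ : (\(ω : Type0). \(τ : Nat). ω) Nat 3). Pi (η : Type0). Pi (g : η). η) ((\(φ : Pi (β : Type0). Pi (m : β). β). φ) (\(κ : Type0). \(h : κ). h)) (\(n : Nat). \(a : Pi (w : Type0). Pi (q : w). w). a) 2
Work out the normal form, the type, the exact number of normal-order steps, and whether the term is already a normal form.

reduced normal form:
  \(χ : Type0). \(ω : χ). ω
type:
  Pi (χ : Type0). Pi (ω : χ). χ
reduction steps (normal order): 8
term was already normal: no
first redex: an elimNat iota-redex


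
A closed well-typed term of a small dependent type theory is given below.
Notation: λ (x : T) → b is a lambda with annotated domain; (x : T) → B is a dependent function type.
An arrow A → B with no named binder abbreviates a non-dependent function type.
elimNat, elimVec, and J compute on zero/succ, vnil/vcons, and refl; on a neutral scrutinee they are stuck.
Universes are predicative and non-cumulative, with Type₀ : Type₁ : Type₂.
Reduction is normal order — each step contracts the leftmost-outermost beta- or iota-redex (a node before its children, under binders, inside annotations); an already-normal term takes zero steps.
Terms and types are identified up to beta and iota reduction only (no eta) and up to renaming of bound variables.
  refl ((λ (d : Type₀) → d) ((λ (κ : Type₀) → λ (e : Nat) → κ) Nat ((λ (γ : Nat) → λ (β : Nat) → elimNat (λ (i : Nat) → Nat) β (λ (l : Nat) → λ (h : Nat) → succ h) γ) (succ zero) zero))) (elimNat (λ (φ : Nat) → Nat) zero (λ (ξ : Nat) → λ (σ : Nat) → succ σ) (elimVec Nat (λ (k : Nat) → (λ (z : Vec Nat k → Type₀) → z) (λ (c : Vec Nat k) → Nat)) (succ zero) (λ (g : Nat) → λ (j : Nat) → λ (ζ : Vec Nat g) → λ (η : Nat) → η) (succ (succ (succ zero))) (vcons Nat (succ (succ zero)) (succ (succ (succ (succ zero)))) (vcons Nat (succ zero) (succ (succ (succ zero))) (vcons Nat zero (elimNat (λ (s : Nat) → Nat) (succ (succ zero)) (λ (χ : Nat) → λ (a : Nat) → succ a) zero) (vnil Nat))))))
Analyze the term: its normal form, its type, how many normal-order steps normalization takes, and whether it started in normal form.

normal form:
  refl Nat (succ zero)
type:
  Eq Nat (succ zero) (succ zero)
steps to reach normal form (normal order): 23
already normal: no
first contracted redex: a beta-redex


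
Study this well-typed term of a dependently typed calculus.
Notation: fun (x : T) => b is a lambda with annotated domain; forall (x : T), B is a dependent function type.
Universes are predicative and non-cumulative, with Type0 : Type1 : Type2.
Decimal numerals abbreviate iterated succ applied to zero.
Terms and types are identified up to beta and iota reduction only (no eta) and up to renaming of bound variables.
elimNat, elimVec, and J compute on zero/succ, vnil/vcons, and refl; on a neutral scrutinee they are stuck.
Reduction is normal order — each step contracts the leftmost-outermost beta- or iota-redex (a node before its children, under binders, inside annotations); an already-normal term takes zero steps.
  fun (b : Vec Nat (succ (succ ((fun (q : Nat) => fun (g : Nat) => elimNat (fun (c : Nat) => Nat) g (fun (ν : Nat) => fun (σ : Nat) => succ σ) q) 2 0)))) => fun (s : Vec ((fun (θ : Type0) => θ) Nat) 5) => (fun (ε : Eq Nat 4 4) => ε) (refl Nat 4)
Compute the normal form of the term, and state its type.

resulting normal form:
  fun (b : Vec Nat 4) => fun (q : Vec Nat 5) => refl Nat 4
the term's type:
  forall (b : Vec Nat 4), forall (q : Vec Nat 5), Eq Nat 4 4
observation: 11 normal-order steps normalize the term, beginning with a beta-redex.


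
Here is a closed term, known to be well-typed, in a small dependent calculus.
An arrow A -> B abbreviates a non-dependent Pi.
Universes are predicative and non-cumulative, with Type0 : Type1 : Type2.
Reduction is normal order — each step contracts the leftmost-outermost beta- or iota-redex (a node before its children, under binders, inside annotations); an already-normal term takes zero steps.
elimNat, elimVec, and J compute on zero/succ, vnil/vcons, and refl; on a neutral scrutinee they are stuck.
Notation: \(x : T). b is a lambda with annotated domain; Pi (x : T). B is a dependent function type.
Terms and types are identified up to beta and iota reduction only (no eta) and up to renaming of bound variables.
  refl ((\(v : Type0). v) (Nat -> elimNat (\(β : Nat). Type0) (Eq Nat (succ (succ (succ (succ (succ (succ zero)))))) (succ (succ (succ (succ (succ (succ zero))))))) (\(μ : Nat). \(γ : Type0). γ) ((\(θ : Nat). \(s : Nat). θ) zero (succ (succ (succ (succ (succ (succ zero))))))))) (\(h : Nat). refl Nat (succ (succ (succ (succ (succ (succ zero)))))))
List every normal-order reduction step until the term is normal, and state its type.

normal-order reduction sequence:
  refl ((\(v : Type0). v) (Nat -> elimNat (\(β : Nat). Type0) (Eq Nat (succ (succ (succ (succ (succ (succ zero)))))) (succ (succ (succ (succ (succ (succ zero))))))) (\(μ : Nat). \(γ : Type0). γ) ((\(θ : Nat). \(s : Nat). θ) zero (succ (succ (succ (succ (succ (succ zero))))))))) (\(h : Nat). refl Nat (succ (succ (succ (succ (succ (succ zero)))))))
  ~> refl (Nat -> elimNat (\(v : Nat). Type0) (Eq Nat (succ (succ (succ (succ (succ (succ zero)))))) (succ (succ (succ (succ (succ (succ zero))))))) (\(β : Nat). \(μ : Type0). μ) ((\(γ : Nat). \(θ : Nat). γ) zero (succ (succ (succ (succ (succ (succ zero)))))))) (\(s : Nat). refl Nat (succ (succ (succ (succ (succ (succ zero)))))))
  ~> refl (Nat -> elimNat (\(v : Nat). Type0) (Eq Nat (succ (succ (succ (succ (succ (succ zero)))))) (succ (succ (succ (succ (succ (succ zero))))))) (\(β : Nat). \(μ : Type0). μ) ((\(γ : Nat). zero) (succ (succ (succ (succ (succ (succ zero)))))))) (\(θ : Nat). refl Nat (succ (succ (succ (succ (succ (succ zero)))))))
  ~> refl (Nat -> elimNat (\(v : Nat). Type0) (Eq Nat (succ (succ (succ (succ (succ (succ zero)))))) (succ (succ (succ (succ (succ (succ zero))))))) (\(β : Nat). \(μ : Type0). μ) zero) (\(γ : Nat). refl Nat (succ (succ (succ (succ (succ (succ zero)))))))
  ~> refl (Nat -> Eq Nat (succ (succ (succ (succ (succ (succ zero)))))) (succ (succ (succ (succ (succ (succ zero))))))) (\(v : Nat). refl Nat (succ (succ (succ (succ (succ (succ zero)))))))
inferred type:
  Eq (Nat -> Eq Nat (succ (succ (succ (succ (succ (succ zero)))))) (succ (succ (succ (succ (succ (succ zero))))))) (\(v : Nat). refl Nat (succ (succ (succ (succ (succ (succ zero))))))) (\(β : Nat). refl Nat (succ (succ (succ (succ (succ (succ zero)))))))


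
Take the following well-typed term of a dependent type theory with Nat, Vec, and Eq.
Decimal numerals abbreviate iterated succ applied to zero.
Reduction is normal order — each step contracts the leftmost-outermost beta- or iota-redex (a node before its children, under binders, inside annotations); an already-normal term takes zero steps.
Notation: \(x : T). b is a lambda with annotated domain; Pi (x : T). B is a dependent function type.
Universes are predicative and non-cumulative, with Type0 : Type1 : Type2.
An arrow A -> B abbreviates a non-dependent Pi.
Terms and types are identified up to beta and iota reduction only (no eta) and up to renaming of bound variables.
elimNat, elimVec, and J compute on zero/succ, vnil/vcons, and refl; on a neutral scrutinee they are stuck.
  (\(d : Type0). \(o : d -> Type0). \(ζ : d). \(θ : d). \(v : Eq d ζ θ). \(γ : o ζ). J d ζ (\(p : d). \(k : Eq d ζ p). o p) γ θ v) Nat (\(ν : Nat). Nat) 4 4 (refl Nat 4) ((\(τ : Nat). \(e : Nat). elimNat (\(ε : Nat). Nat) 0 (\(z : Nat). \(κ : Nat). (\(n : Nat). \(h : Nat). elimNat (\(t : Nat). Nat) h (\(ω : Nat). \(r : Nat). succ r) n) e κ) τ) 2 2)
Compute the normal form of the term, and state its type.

reduced normal form:
  4
type:
  Nat


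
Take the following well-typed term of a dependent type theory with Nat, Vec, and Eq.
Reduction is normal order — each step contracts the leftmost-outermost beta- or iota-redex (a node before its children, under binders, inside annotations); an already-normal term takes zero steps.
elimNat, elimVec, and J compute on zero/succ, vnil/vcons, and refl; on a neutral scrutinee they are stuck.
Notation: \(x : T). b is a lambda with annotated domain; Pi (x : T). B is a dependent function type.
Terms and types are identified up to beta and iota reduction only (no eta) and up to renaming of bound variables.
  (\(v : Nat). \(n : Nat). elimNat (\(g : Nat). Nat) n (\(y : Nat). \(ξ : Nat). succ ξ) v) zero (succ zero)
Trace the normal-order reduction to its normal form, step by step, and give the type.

normal-order reduction:
  (\(v : Nat). \(n : Nat). elimNat (\(g : Nat). Nat) n (\(y : Nat). \(ξ : Nat). succ ξ) v) zero (succ zero)
  ~> (\(v : Nat). elimNat (\(n : Nat). Nat) v (\(g : Nat). \(y : Nat). succ y) zero) (succ zero)
  ~> elimNat (\(v : Nat). Nat) (succ zero) (\(n : Nat). \(g : Nat). succ g) zero
  ~> succ zero
inferred type:
  Nat


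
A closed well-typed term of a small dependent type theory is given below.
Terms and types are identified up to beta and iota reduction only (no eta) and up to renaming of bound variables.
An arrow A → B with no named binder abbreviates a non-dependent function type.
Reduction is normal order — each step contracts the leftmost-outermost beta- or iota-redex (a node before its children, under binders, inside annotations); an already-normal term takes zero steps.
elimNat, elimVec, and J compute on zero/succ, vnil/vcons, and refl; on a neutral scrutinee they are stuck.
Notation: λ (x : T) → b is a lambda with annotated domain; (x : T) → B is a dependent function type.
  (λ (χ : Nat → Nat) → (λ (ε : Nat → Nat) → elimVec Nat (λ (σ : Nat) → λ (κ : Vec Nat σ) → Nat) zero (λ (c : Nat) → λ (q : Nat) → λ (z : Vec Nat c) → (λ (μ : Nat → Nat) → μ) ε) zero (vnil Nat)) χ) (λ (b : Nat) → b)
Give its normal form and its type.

reduced normal form:
  zero
the term's type:
  Nat
observation: 3 normal-order steps separate the term from its normal form.


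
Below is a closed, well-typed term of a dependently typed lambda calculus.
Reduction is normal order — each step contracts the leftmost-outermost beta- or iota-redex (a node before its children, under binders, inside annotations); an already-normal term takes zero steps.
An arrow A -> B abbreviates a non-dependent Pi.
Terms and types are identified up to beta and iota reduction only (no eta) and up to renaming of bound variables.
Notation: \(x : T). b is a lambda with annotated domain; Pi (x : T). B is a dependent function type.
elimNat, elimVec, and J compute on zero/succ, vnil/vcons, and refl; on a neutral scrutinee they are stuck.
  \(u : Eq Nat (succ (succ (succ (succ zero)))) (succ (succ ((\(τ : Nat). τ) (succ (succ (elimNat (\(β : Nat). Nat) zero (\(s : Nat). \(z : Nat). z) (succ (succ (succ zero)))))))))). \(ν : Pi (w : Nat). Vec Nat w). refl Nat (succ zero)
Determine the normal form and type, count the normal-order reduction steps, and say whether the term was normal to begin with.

normal form:
  \(u : Eq Nat (succ (succ (succ (succ zero)))) (succ (succ (succ (succ zero))))). \(τ : Pi (β : Nat). Vec Nat β). refl Nat (succ zero)
inferred type:
  Eq Nat (succ (succ (succ (succ zero)))) (succ (succ (succ (succ zero)))) -> (Pi (u : Nat). Vec Nat u) -> Eq Nat (succ zero) (succ zero)
reduction steps (normal order): 11
started in normal form: no
first redex: a beta-redex


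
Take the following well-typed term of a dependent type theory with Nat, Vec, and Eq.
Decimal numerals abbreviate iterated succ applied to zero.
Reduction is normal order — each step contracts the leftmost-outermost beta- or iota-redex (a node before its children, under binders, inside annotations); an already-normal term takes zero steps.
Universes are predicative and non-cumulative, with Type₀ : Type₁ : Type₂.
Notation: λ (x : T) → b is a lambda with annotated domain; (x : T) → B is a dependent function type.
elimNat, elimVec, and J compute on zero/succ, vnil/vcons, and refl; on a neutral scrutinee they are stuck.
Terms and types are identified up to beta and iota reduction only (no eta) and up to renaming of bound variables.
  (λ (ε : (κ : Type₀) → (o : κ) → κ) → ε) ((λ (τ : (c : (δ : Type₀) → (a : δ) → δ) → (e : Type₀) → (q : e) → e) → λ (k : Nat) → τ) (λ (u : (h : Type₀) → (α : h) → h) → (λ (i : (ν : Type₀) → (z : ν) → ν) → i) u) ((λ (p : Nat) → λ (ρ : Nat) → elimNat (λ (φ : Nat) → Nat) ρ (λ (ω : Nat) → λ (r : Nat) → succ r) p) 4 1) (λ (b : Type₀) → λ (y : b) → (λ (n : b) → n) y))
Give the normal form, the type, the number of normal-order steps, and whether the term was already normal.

reduced normal form:
  λ (ε : Type₀) → λ (κ : ε) → κ
inferred type:
  (ε : Type₀) → (κ : ε) → ε
reduction steps (normal order): 6
term was already normal: no
first redex: a beta-redex


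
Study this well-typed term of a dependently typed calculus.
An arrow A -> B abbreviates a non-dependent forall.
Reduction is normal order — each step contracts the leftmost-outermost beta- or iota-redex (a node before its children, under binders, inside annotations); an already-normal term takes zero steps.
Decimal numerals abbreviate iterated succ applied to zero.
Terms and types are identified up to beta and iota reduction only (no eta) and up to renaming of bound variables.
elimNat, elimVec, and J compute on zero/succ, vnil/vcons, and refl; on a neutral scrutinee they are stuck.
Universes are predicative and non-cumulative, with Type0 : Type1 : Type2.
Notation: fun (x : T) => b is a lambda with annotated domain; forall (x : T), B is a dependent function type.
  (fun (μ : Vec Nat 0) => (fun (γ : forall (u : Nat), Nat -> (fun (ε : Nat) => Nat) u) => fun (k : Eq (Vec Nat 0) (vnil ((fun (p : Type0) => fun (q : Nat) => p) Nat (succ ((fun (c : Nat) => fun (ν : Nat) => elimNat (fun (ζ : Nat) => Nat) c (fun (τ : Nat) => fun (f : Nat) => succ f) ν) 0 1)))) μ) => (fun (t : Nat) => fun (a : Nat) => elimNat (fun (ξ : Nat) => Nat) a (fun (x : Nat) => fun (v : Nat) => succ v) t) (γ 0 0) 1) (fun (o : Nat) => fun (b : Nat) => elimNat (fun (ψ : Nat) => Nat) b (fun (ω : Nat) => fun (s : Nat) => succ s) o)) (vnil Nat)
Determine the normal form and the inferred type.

reduced normal form:
  fun (μ : Eq (Vec Nat 0) (vnil Nat) (vnil Nat)) => 1
type:
  Eq (Vec Nat 0) (vnil Nat) (vnil Nat) -> Nat
observation: the term reaches its normal form after 10 normal-order steps.


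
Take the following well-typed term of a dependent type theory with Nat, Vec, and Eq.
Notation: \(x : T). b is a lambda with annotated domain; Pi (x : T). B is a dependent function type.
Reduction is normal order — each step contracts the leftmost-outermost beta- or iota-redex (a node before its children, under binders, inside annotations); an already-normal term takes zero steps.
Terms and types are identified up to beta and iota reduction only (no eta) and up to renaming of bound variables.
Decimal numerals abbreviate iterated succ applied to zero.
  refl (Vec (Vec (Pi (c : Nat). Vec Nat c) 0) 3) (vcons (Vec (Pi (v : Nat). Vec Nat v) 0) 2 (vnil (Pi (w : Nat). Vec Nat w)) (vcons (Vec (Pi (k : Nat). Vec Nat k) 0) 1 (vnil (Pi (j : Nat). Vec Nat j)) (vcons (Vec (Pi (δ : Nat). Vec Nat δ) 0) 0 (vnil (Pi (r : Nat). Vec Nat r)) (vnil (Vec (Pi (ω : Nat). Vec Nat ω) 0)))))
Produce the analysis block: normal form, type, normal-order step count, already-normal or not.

reduced normal form:
  refl (Vec (Vec (Pi (c : Nat). Vec Nat c) 0) 3) (vcons (Vec (Pi (v : Nat). Vec Nat v) 0) 2 (vnil (Pi (w : Nat). Vec Nat w)) (vcons (Vec (Pi (k : Nat). Vec Nat k) 0) 1 (vnil (Pi (j : Nat). Vec Nat j)) (vcons (Vec (Pi (δ : Nat). Vec Nat δ) 0) 0 (vnil (Pi (r : Nat). Vec Nat r)) (vnil (Vec (Pi (ω : Nat). Vec Nat ω) 0)))))
inferred type:
  Eq (Vec (Vec (Pi (c : Nat). Vec Nat c) 0) 3) (vcons (Vec (Pi (v : Nat). Vec Nat v) 0) 2 (vnil (Pi (w : Nat). Vec Nat w)) (vcons (Vec (Pi (k : Nat). Vec Nat k) 0) 1 (vnil (Pi (j : Nat). Vec Nat j)) (vcons (Vec (Pi (δ : Nat). Vec Nat δ) 0) 0 (vnil (Pi (r : Nat). Vec Nat r)) (vnil (Vec (Pi (ω : Nat). Vec Nat ω) 0))))) (vcons (Vec (Pi (o : Nat). Vec Nat o) 0) 2 (vnil (Pi (m : Nat). Vec Nat m)) (vcons (Vec (Pi (f : Nat). Vec Nat f) 0) 1 (vnil (Pi (η : Nat). Vec Nat η)) (vcons (Vec (Pi (μ : Nat). Vec Nat μ) 0) 0 (vnil (Pi (ε : Nat). Vec Nat ε)) (vnil (Vec (Pi (x : Nat). Vec Nat x) 0)))))
reduction steps (normal order): 0
started in normal form: yes


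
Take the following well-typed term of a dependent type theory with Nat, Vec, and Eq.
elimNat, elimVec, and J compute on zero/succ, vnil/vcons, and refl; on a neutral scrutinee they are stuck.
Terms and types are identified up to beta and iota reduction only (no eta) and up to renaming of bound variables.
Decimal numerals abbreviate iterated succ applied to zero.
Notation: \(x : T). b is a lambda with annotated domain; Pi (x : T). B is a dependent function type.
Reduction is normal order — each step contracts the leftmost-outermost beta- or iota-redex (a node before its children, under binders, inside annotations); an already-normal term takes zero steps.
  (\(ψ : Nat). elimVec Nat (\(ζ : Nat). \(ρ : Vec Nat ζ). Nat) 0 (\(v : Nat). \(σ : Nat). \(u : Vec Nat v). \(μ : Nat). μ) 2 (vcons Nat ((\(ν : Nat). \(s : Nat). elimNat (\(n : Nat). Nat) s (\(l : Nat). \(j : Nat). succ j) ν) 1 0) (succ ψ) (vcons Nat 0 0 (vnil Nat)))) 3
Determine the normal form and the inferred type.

resulting normal form:
  0
the term's type:
  Nat


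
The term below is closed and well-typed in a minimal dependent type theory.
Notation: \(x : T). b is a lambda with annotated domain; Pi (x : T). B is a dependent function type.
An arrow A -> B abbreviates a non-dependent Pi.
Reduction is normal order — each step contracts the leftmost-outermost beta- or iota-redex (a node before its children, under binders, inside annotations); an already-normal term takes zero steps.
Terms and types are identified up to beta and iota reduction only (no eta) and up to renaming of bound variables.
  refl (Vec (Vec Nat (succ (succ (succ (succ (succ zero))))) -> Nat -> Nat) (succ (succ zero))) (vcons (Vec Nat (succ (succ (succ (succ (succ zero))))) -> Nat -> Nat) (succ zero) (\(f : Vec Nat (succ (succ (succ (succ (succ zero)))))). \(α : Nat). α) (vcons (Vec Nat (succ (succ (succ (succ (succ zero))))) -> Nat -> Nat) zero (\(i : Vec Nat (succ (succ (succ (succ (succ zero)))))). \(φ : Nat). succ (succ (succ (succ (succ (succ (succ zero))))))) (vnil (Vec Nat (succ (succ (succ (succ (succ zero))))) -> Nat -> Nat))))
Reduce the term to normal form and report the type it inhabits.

normal form:
  refl (Vec (Vec Nat (succ (succ (succ (succ (succ zero))))) -> Nat -> Nat) (succ (succ zero))) (vcons (Vec Nat (succ (succ (succ (succ (succ zero))))) -> Nat -> Nat) (succ zero) (\(f : Vec Nat (succ (succ (succ (succ (succ zero)))))). \(α : Nat). α) (vcons (Vec Nat (succ (succ (succ (succ (succ zero))))) -> Nat -> Nat) zero (\(i : Vec Nat (succ (succ (succ (succ (succ zero)))))). \(φ : Nat). succ (succ (succ (succ (succ (succ (succ zero))))))) (vnil (Vec Nat (succ (succ (succ (succ (succ zero))))) -> Nat -> Nat))))
inferred type:
  Eq (Vec (Vec Nat (succ (succ (succ (succ (succ zero))))) -> Nat -> Nat) (succ (succ zero))) (vcons (Vec Nat (succ (succ (succ (succ (succ zero))))) -> Nat -> Nat) (succ zero) (\(f : Vec Nat (succ (succ (succ (succ (succ zero)))))). \(α : Nat). α) (vcons (Vec Nat (succ (succ (succ (succ (succ zero))))) -> Nat -> Nat) zero (\(i : Vec Nat (succ (succ (succ (succ (succ zero)))))). \(φ : Nat). succ (succ (succ (succ (succ (succ (succ zero))))))) (vnil (Vec Nat (succ (succ (succ (succ (succ zero))))) -> Nat -> Nat)))) (vcons (Vec Nat (succ (succ (succ (succ (succ zero))))) -> Nat -> Nat) (succ zero) (\(k : Vec Nat (succ (succ (succ (succ (succ zero)))))). \(u : Nat). u) (vcons (Vec Nat (succ (succ (succ (succ (succ zero))))) -> Nat -> Nat) zero (\(y : Vec Nat (succ (succ (succ (succ (succ zero)))))). \(β : Nat). succ (succ (succ (succ (succ (succ (succ zero))))))) (vnil (Vec Nat (succ (succ (succ (succ (succ zero))))) -> Nat -> Nat))))


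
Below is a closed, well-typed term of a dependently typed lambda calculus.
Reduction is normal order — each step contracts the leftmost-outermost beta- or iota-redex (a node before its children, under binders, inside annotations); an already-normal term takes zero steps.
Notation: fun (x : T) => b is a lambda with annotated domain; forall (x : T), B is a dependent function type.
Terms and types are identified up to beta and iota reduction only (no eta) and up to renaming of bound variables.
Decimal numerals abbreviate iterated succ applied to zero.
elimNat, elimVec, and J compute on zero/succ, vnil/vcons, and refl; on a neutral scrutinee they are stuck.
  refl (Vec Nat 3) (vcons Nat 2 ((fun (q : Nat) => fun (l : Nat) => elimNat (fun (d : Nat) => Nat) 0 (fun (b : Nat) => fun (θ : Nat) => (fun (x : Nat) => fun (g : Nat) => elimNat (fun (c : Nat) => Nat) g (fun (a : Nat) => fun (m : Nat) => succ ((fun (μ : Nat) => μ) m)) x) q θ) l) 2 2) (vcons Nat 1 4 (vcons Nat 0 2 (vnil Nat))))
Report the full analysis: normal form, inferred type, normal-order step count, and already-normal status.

reduced normal form:
  refl (Vec Nat 3) (vcons Nat 2 4 (vcons Nat 1 4 (vcons Nat 0 2 (vnil Nat))))
the term's type:
  Eq (Vec Nat 3) (vcons Nat 2 4 (vcons Nat 1 4 (vcons Nat 0 2 (vnil Nat)))) (vcons Nat 2 4 (vcons Nat 1 4 (vcons Nat 0 2 (vnil Nat))))
reduction steps (normal order): 31
started in normal form: no
first contracted redex: a beta-redex


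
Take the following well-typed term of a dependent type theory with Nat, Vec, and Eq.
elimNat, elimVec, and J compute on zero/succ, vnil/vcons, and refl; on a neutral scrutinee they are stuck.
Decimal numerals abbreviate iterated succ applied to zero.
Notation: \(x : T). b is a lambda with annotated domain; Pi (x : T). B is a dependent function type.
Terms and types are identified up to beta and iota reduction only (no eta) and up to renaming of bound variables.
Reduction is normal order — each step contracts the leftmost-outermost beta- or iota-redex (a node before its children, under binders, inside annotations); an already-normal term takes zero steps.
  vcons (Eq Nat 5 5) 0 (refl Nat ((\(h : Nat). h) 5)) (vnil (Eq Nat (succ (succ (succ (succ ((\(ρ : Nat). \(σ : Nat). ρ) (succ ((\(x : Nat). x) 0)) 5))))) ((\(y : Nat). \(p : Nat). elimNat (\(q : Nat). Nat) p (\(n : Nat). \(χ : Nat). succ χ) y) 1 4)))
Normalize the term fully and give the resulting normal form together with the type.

resulting normal form:
  vcons (Eq Nat 5 5) 0 (refl Nat 5) (vnil (Eq Nat 5 5))
the term's type:
  Vec (Eq Nat 5 5) 1


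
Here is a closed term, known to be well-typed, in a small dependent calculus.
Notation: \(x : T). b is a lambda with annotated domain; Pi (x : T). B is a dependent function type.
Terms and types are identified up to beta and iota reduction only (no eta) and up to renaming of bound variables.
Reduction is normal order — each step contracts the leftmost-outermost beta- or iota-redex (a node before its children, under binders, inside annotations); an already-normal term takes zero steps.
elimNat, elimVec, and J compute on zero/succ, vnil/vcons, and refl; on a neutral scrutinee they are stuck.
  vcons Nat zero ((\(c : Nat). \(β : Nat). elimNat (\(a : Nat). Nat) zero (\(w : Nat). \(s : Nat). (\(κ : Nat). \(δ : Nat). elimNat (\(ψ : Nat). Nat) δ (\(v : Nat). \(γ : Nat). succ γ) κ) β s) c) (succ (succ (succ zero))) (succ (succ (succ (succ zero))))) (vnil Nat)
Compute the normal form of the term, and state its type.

reduced normal form:
  vcons Nat zero (succ (succ (succ (succ (succ (succ (succ (succ (succ (succ (succ (succ zero)))))))))))) (vnil Nat)
the term's type:
  Vec Nat (succ zero)
observation: 57 normal-order steps normalize the term, beginning with a beta-redex.


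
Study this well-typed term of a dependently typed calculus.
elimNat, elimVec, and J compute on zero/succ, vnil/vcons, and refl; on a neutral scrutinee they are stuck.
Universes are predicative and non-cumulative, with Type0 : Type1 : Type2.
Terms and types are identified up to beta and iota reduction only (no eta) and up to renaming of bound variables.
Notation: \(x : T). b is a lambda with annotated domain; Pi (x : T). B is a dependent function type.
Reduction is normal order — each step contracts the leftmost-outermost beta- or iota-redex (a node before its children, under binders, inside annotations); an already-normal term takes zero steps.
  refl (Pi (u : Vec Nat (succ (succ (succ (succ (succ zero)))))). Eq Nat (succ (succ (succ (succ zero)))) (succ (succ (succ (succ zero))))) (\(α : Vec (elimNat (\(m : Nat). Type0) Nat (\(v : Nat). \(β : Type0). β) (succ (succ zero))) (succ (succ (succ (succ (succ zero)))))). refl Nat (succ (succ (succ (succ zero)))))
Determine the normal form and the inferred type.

resulting normal form:
  refl (Pi (u : Vec Nat (succ (succ (succ (succ (succ zero)))))). Eq Nat (succ (succ (succ (succ zero)))) (succ (succ (succ (succ zero))))) (\(α : Vec Nat (succ (succ (succ (succ (succ zero)))))). refl Nat (succ (succ (succ (succ zero)))))
the term's type:
  Eq (Pi (u : Vec Nat (succ (succ (succ (succ (succ zero)))))). Eq Nat (succ (succ (succ (succ zero)))) (succ (succ (succ (succ zero))))) (\(α : Vec Nat (succ (succ (succ (succ (succ zero)))))). refl Nat (succ (succ (succ (succ zero))))) (\(m : Vec Nat (succ (succ (succ (succ (succ zero)))))). refl Nat (succ (succ (succ (succ zero)))))
observation: the leftmost-outermost redex is an elimNat iota-redex, and normalization takes 7 steps.


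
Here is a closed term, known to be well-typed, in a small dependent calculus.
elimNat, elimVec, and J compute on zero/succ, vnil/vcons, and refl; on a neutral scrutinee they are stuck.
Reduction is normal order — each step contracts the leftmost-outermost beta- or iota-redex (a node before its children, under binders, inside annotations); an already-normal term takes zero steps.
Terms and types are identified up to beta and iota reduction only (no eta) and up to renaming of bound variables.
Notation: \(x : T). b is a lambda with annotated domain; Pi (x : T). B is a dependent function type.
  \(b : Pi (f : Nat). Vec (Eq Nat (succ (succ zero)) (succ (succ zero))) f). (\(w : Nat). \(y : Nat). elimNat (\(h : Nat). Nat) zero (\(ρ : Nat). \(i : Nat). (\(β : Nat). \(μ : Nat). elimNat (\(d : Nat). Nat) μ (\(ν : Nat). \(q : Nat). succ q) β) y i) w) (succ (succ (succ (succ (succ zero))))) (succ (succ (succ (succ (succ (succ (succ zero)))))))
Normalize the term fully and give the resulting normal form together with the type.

normal form:
  \(b : Pi (f : Nat). Vec (Eq Nat (succ (succ zero)) (succ (succ zero))) f). succ (succ (succ (succ (succ (succ (succ (succ (succ (succ (succ (succ (succ (succ (succ (succ (succ (succ (succ (succ (succ (succ (succ (succ (succ (succ (succ (succ (succ (succ (succ (succ (succ (succ (succ zero))))))))))))))))))))))))))))))))))
the term's type:
  Pi (b : Pi (f : Nat). Vec (Eq Nat (succ (succ zero)) (succ (succ zero))) f). Nat


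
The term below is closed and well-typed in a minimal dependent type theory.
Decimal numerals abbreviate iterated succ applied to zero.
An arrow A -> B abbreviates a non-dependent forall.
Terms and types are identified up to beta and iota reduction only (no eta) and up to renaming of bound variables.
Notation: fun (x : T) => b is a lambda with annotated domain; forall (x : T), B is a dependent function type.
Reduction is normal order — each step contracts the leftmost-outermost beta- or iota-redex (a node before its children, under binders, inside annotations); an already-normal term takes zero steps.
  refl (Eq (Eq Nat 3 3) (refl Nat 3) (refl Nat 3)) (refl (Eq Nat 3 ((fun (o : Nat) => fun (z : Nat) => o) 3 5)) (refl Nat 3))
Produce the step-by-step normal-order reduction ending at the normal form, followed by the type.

normal-order reduction sequence:
  refl (Eq (Eq Nat 3 3) (refl Nat 3) (refl Nat 3)) (refl (Eq Nat 3 ((fun (o : Nat) => fun (z : Nat) => o) 3 5)) (refl Nat 3))
  ~> refl (Eq (Eq Nat 3 3) (refl Nat 3) (refl Nat 3)) (refl (Eq Nat 3 ((fun (o : Nat) => 3) 5)) (refl Nat 3))
  ~> refl (Eq (Eq Nat 3 3) (refl Nat 3) (refl Nat 3)) (refl (Eq Nat 3 3) (refl Nat 3))
the term's type:
  Eq (Eq (Eq Nat 3 3) (refl Nat 3) (refl Nat 3)) (refl (Eq Nat 3 3) (refl Nat 3)) (refl (Eq Nat 3 3) (refl Nat 3))


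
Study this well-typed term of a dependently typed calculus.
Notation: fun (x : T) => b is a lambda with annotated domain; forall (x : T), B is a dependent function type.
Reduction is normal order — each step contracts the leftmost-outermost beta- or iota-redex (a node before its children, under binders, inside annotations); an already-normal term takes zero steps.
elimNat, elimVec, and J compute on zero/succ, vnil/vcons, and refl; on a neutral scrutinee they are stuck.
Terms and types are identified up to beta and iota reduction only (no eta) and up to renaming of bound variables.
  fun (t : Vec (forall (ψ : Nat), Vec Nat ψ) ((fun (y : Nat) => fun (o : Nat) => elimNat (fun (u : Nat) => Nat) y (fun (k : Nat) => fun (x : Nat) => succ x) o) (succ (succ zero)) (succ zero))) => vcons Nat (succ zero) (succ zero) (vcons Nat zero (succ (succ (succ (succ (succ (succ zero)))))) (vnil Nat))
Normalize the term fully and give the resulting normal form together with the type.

reduced normal form:
  fun (t : Vec (forall (ψ : Nat), Vec Nat ψ) (succ (succ (succ zero)))) => vcons Nat (succ zero) (succ zero) (vcons Nat zero (succ (succ (succ (succ (succ (succ zero)))))) (vnil Nat))
inferred type:
  forall (t : Vec (forall (ψ : Nat), Vec Nat ψ) (succ (succ (succ zero)))), Vec Nat (succ (succ zero))
observation: normalization takes exactly 6 steps under the normal-order strategy.


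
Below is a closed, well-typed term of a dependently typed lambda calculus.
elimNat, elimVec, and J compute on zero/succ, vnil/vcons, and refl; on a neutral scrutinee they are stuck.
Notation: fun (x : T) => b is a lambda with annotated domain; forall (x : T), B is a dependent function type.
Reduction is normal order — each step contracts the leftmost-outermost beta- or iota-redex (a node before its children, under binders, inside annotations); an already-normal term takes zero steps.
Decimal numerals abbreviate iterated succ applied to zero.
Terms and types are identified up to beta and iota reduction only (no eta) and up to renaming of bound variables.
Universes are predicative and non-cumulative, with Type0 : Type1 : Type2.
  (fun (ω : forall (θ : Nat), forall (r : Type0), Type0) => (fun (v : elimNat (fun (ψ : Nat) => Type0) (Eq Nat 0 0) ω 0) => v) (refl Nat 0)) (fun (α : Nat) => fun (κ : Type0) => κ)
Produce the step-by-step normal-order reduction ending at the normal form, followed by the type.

normal-order reduction sequence:
  (fun (ω : forall (θ : Nat), forall (r : Type0), Type0) => (fun (v : elimNat (fun (ψ : Nat) => Type0) (Eq Nat 0 0) ω 0) => v) (refl Nat 0)) (fun (α : Nat) => fun (κ : Type0) => κ)
  ~> (fun (ω : elimNat (fun (θ : Nat) => Type0) (Eq Nat 0 0) (fun (r : Nat) => fun (v : Type0) => v) 0) => ω) (refl Nat 0)
  ~> refl Nat 0
the term's type:
  Eq Nat 0 0
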